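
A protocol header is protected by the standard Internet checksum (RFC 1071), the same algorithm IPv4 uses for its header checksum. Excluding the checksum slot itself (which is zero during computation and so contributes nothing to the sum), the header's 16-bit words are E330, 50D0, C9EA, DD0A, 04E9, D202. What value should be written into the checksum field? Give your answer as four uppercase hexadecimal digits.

One's-complement addition (fold any carry out of bit 15 back into bit 0):
  0xE330 + 0x50D0 = 0x13400 → wrap carry → 0x3401
  0x3401 + 0xC9EA = 0x0FDEB
  0xFDEB + 0xDD0A = 0x1DAF5 → wrap carry → 0xDAF6
  0xDAF6 + 0x04E9 = 0x0DFDF
  0xDFDF + 0xD202 = 0x1B1E1 → wrap carry → 0xB1E2
One's-complement sum = 0xB1E2.
Checksum = ~0xB1E2 & 0xFFFF = 0x4E1D.

4E1D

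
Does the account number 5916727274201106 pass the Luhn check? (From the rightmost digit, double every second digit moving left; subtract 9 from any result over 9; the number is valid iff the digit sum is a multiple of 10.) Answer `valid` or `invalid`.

invalid

From the right, keep odd positions and double even positions (subtract 9 from any doubled value over 9):
  doubled (positions 2,4,...): 0 2 4 5 5 5 2 1 → sum 24
  kept (positions 1,3,...): 6 1 0 4 2 2 6 9 → sum 30
Total = 54.
54 mod 10 = 4, so the number is invalid.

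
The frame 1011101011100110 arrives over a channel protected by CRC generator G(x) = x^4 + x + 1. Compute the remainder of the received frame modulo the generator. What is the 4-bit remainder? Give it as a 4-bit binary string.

Modulo-2 division of 1011101011100110 by 10011:
  pos 0: 10111 XOR 10011 = 00100
  pos 2: 10001 XOR 10011 = 00010
  pos 5: 10011 XOR 10011 = 00000
  pos 10: 10011 XOR 10011 = 00000
Remainder = 0000 (zero — the frame passes the CRC check).

0000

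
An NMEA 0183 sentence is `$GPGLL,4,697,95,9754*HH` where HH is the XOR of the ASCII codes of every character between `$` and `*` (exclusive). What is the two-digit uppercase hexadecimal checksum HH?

XOR the ASCII codes of the payload characters:
  'G' = 0x47 → acc = 0x47
  'P' = 0x50 → acc = 0x17
  'G' = 0x47 → acc = 0x50
  'L' = 0x4C → acc = 0x1C
  'L' = 0x4C → acc = 0x50
  ',' = 0x2C → acc = 0x7C
  '4' = 0x34 → acc = 0x48
  ',' = 0x2C → acc = 0x64
  '6' = 0x36 → acc = 0x52
  '9' = 0x39 → acc = 0x6B
  '7' = 0x37 → acc = 0x5C
  ',' = 0x2C → acc = 0x70
  '9' = 0x39 → acc = 0x49
  '5' = 0x35 → acc = 0x7C
  ',' = 0x2C → acc = 0x50
  '9' = 0x39 → acc = 0x69
  '7' = 0x37 → acc = 0x5E
  '5' = 0x35 → acc = 0x6B
  '4' = 0x34 → acc = 0x5F
Checksum = 0x5F.

5F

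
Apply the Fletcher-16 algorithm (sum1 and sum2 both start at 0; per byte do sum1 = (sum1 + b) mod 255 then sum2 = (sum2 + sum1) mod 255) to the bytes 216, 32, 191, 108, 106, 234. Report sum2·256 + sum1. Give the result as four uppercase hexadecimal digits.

Running sums (mod 255):
  after byte 0 (216): sum1=216, sum2=216
  after byte 1 (32): sum1=248, sum2=209
  after byte 2 (191): sum1=184, sum2=138
  after byte 3 (108): sum1=37, sum2=175
  after byte 4 (106): sum1=143, sum2=63
  after byte 5 (234): sum1=122, sum2=185
Checksum = sum2·256 + sum1 = 185·256 + 122 = 47482 = 0xB97A.

B97A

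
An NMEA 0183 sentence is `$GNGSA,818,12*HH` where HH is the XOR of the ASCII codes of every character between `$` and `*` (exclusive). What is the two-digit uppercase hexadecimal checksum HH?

XOR the ASCII codes of the payload characters:
  'G' = 0x47 → acc = 0x47
  'N' = 0x4E → acc = 0x09
  'G' = 0x47 → acc = 0x4E
  'S' = 0x53 → acc = 0x1D
  'A' = 0x41 → acc = 0x5C
  ',' = 0x2C → acc = 0x70
  '8' = 0x38 → acc = 0x48
  '1' = 0x31 → acc = 0x79
  '8' = 0x38 → acc = 0x41
  ',' = 0x2C → acc = 0x6D
  '1' = 0x31 → acc = 0x5C
  '2' = 0x32 → acc = 0x6E
Checksum = 0x6E.

6E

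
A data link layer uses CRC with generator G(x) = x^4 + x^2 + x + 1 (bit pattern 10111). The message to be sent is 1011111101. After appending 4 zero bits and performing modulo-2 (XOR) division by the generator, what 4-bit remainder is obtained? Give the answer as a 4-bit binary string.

Append 4 zeros: 10111111010000. Divide by 10111 (XOR where the leading bit is 1):
  pos 0: 10111 XOR 10111 = 00000
  pos 5: 11101 XOR 10111 = 01010
  pos 6: 10100 XOR 10111 = 00011
  pos 9: 11000 XOR 10111 = 01111
Remainder (last 4 bits) = 1111. This is the CRC / FCS.

1111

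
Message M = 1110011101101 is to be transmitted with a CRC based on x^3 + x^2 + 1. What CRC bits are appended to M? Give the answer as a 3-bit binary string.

110

Append 3 zeros: 1110011101101000. Divide by 1101 (XOR where the leading bit is 1):
  pos 0: 1110 XOR 1101 = 0011
  pos 2: 1101 XOR 1101 = 0000
  pos 6: 1101 XOR 1101 = 0000
  pos 10: 1010 XOR 1101 = 0111
  pos 11: 1110 XOR 1101 = 0011
Remainder (last 3 bits) = 110. This is the CRC / FCS.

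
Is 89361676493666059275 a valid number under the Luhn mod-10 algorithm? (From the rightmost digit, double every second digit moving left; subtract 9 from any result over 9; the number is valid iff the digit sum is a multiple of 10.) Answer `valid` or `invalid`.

invalid

From the right, keep odd positions and double even positions (subtract 9 from any doubled value over 9):
  doubled (positions 2,4,...): 5 9 0 3 6 8 5 2 6 7 → sum 51
  kept (positions 1,3,...): 5 2 5 6 6 9 6 6 6 9 → sum 60
Total = 111.
111 mod 10 = 1, so the number is invalid.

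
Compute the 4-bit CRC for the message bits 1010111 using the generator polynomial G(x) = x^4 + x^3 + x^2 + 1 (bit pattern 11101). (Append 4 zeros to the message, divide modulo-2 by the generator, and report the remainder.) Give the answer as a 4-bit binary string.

Append 4 zeros: 10101110000. Divide by 11101 (XOR where the leading bit is 1):
  pos 0: 10101 XOR 11101 = 01000
  pos 1: 10001 XOR 11101 = 01100
  pos 2: 11001 XOR 11101 = 00100
  pos 4: 10000 XOR 11101 = 01101
  pos 5: 11010 XOR 11101 = 00111
Remainder (last 4 bits) = 1110. This is the CRC / FCS.

1110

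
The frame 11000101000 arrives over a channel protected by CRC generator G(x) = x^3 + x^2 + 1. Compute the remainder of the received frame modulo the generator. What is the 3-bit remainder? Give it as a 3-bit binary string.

Modulo-2 division of 11000101000 by 1101:
  pos 0: 1100 XOR 1101 = 0001
  pos 3: 1010 XOR 1101 = 0111
  pos 4: 1111 XOR 1101 = 0010
  pos 6: 1000 XOR 1101 = 0101
  pos 7: 1010 XOR 1101 = 0111
Remainder = 111 (nonzero — an error is detected).

111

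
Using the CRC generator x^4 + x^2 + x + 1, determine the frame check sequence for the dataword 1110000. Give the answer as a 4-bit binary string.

1110

Append 4 zeros: 11100000000. Divide by 10111 (XOR where the leading bit is 1):
  pos 0: 11100 XOR 10111 = 01011
  pos 1: 10110 XOR 10111 = 00001
  pos 5: 10000 XOR 10111 = 00111
Remainder (last 4 bits) = 1110. This is the CRC / FCS.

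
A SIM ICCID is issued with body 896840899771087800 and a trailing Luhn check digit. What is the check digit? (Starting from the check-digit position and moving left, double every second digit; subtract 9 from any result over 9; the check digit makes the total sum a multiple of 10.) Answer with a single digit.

5

Partial digits right→left: 0 0 8 7 8 0 1 7 7 9 9 8 0 4 8 6 9 8
Double every second digit counting from the check-digit position (so the 1st, 3rd, 5th, ... of the partial from the right).
  doubled (with −9 where >9): 0 7 7 2 5 9 0 7 9 → sum 46
  kept as-is: 0 7 0 7 9 8 4 6 8 → sum 49
Total = 46 + 49 = 95.
Check digit = (10 − (95 mod 10)) mod 10 = 5.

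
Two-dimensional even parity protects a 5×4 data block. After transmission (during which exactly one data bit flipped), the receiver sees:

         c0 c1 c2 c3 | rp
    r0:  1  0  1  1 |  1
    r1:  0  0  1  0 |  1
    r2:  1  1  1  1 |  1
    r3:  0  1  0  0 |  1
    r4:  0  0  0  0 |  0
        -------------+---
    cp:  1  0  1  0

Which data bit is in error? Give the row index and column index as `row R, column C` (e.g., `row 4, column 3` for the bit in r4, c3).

row 2, column 0

Recompute each row's even parity and compare to rp:
  r0: data parity 1, sent rp 1 → ok
  r1: data parity 1, sent rp 1 → ok
  r2: data parity 0, sent rp 1 → mismatch
  r3: data parity 1, sent rp 1 → ok
  r4: data parity 0, sent rp 0 → ok
Recompute each column's even parity and compare to cp:
  c0: data parity 0, sent cp 1 → mismatch
  c1: data parity 0, sent cp 0 → ok
  c2: data parity 1, sent cp 1 → ok
  c3: data parity 0, sent cp 0 → ok
Exactly one row (r2) and one column (c0) fail → the flipped bit is at their intersection.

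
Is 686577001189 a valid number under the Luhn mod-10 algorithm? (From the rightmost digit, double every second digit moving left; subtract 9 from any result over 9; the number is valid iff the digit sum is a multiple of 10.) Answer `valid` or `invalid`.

valid

From the right, keep odd positions and double even positions (subtract 9 from any doubled value over 9):
  doubled (positions 2,4,...): 7 2 0 5 3 3 → sum 20
  kept (positions 1,3,...): 9 1 0 7 5 8 → sum 30
Total = 50.
50 mod 10 = 0, so the number is valid.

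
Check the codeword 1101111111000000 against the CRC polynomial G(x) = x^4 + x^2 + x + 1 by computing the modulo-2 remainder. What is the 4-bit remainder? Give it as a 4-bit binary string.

Modulo-2 division of 1101111111000000 by 10111:
  pos 0: 11011 XOR 10111 = 01100
  pos 1: 11001 XOR 10111 = 01110
  pos 2: 11101 XOR 10111 = 01010
  pos 3: 10101 XOR 10111 = 00010
  pos 6: 10110 XOR 10111 = 00001
  pos 10: 10000 XOR 10111 = 00111
Remainder = 1110 (nonzero — an error is detected).

1110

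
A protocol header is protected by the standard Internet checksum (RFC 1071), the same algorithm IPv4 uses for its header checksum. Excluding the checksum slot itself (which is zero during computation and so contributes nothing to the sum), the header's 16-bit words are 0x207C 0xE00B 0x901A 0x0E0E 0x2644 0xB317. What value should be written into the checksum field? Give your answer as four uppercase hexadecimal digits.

One's-complement addition (fold any carry out of bit 15 back into bit 0):
  0x207C + 0xE00B = 0x10087 → wrap carry → 0x0088
  0x0088 + 0x901A = 0x090A2
  0x90A2 + 0x0E0E = 0x09EB0
  0x9EB0 + 0x2644 = 0x0C4F4
  0xC4F4 + 0xB317 = 0x1780B → wrap carry → 0x780C
One's-complement sum = 0x780C.
Checksum = ~0x780C & 0xFFFF = 0x87F3.

87F3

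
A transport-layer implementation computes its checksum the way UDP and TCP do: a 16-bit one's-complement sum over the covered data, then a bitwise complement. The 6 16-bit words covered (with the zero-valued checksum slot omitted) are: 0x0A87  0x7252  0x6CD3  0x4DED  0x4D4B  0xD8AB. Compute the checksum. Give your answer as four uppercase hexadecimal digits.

One's-complement addition (fold any carry out of bit 15 back into bit 0):
  0x0A87 + 0x7252 = 0x07CD9
  0x7CD9 + 0x6CD3 = 0x0E9AC
  0xE9AC + 0x4DED = 0x13799 → wrap carry → 0x379A
  0x379A + 0x4D4B = 0x084E5
  0x84E5 + 0xD8AB = 0x15D90 → wrap carry → 0x5D91
One's-complement sum = 0x5D91.
Checksum = ~0x5D91 & 0xFFFF = 0xA26E.

A26E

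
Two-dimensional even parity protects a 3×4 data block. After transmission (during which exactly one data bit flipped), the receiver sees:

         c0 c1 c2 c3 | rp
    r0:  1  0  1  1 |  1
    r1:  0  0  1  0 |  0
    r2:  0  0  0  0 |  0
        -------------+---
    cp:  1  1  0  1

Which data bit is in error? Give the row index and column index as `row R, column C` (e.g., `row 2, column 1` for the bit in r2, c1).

Recompute each row's even parity and compare to rp:
  r0: data parity 1, sent rp 1 → ok
  r1: data parity 1, sent rp 0 → mismatch
  r2: data parity 0, sent rp 0 → ok
Recompute each column's even parity and compare to cp:
  c0: data parity 1, sent cp 1 → ok
  c1: data parity 0, sent cp 1 → mismatch
  c2: data parity 0, sent cp 0 → ok
  c3: data parity 1, sent cp 1 → ok
Exactly one row (r1) and one column (c1) fail → the flipped bit is at their intersection.

row 1, column 1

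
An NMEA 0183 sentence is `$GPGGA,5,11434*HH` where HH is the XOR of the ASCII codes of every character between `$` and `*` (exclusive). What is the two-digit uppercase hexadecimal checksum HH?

XOR the ASCII codes of the payload characters:
  'G' = 0x47 → acc = 0x47
  'P' = 0x50 → acc = 0x17
  'G' = 0x47 → acc = 0x50
  'G' = 0x47 → acc = 0x17
  'A' = 0x41 → acc = 0x56
  ',' = 0x2C → acc = 0x7A
  '5' = 0x35 → acc = 0x4F
  ',' = 0x2C → acc = 0x63
  '1' = 0x31 → acc = 0x52
  '1' = 0x31 → acc = 0x63
  '4' = 0x34 → acc = 0x57
  '3' = 0x33 → acc = 0x64
  '4' = 0x34 → acc = 0x50
Checksum = 0x50.

50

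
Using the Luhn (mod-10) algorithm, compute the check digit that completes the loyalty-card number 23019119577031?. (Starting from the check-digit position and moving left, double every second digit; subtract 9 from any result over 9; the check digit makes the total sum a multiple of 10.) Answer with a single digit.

Partial digits right→left: 1 3 0 7 7 5 9 1 1 9 1 0 3 2
Double every second digit counting from the check-digit position (so the 1st, 3rd, 5th, ... of the partial from the right).
  doubled (with −9 where >9): 2 0 5 9 2 2 6 → sum 26
  kept as-is: 3 7 5 1 9 0 2 → sum 27
Total = 26 + 27 = 53.
Check digit = (10 − (53 mod 10)) mod 10 = 7.

7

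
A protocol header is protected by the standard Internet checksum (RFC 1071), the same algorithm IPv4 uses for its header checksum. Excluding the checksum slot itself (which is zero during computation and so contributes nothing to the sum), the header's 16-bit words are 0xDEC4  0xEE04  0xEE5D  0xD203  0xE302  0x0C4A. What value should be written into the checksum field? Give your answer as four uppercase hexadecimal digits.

8387

One's-complement addition (fold any carry out of bit 15 back into bit 0):
  0xDEC4 + 0xEE04 = 0x1CCC8 → wrap carry → 0xCCC9
  0xCCC9 + 0xEE5D = 0x1BB26 → wrap carry → 0xBB27
  0xBB27 + 0xD203 = 0x18D2A → wrap carry → 0x8D2B
  0x8D2B + 0xE302 = 0x1702D → wrap carry → 0x702E
  0x702E + 0x0C4A = 0x07C78
One's-complement sum = 0x7C78.
Checksum = ~0x7C78 & 0xFFFF = 0x8387.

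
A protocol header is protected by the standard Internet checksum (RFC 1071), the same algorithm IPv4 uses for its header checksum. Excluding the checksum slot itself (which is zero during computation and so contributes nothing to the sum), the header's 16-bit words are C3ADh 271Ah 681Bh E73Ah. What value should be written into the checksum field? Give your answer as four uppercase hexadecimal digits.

One's-complement addition (fold any carry out of bit 15 back into bit 0):
  0xC3AD + 0x271A = 0x0EAC7
  0xEAC7 + 0x681B = 0x152E2 → wrap carry → 0x52E3
  0x52E3 + 0xE73A = 0x13A1D → wrap carry → 0x3A1E
One's-complement sum = 0x3A1E.
Checksum = ~0x3A1E & 0xFFFF = 0xC5E1.

C5E1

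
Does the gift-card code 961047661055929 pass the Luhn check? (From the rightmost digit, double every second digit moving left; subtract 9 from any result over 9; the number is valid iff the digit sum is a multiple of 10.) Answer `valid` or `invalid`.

valid

From the right, keep odd positions and double even positions (subtract 9 from any doubled value over 9):
  doubled (positions 2,4,...): 4 1 0 3 5 0 3 → sum 16
  kept (positions 1,3,...): 9 9 5 1 6 4 1 9 → sum 44
Total = 60.
60 mod 10 = 0, so the number is valid.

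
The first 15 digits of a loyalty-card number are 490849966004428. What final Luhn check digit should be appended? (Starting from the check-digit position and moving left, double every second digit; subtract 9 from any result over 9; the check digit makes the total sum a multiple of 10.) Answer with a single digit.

9

Partial digits right→left: 8 2 4 4 0 0 6 6 9 9 4 8 0 9 4
Double every second digit counting from the check-digit position (so the 1st, 3rd, 5th, ... of the partial from the right).
  doubled (with −9 where >9): 7 8 0 3 9 8 0 8 → sum 43
  kept as-is: 2 4 0 6 9 8 9 → sum 38
Total = 43 + 38 = 81.
Check digit = (10 − (81 mod 10)) mod 10 = 9.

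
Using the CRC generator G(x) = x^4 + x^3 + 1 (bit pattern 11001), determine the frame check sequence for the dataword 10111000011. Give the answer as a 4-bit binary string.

1010

Append 4 zeros: 101110000110000. Divide by 11001 (XOR where the leading bit is 1):
  pos 0: 10111 XOR 11001 = 01110
  pos 1: 11100 XOR 11001 = 00101
  pos 3: 10100 XOR 11001 = 01101
  pos 4: 11010 XOR 11001 = 00011
  pos 7: 11110 XOR 11001 = 00111
  pos 9: 11100 XOR 11001 = 00101
Remainder (last 4 bits) = 1010. This is the CRC / FCS.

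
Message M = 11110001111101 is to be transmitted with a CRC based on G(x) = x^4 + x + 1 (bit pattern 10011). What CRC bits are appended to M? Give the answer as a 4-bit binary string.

Append 4 zeros: 111100011111010000. Divide by 10011 (XOR where the leading bit is 1):
  pos 0: 11110 XOR 10011 = 01101
  pos 1: 11010 XOR 10011 = 01001
  pos 2: 10010 XOR 10011 = 00001
  pos 6: 11111 XOR 10011 = 01100
  pos 7: 11001 XOR 10011 = 01010
  pos 8: 10100 XOR 10011 = 00111
  pos 10: 11110 XOR 10011 = 01101
  pos 11: 11010 XOR 10011 = 01001
  pos 12: 10010 XOR 10011 = 00001
Remainder (last 4 bits) = 0010. This is the CRC / FCS.

0010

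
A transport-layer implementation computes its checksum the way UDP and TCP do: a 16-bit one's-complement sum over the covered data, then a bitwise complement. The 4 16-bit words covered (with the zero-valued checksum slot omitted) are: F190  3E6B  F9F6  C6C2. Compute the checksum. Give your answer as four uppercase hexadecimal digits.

0F4A

One's-complement addition (fold any carry out of bit 15 back into bit 0):
  0xF190 + 0x3E6B = 0x12FFB → wrap carry → 0x2FFC
  0x2FFC + 0xF9F6 = 0x129F2 → wrap carry → 0x29F3
  0x29F3 + 0xC6C2 = 0x0F0B5
One's-complement sum = 0xF0B5.
Checksum = ~0xF0B5 & 0xFFFF = 0x0F4A.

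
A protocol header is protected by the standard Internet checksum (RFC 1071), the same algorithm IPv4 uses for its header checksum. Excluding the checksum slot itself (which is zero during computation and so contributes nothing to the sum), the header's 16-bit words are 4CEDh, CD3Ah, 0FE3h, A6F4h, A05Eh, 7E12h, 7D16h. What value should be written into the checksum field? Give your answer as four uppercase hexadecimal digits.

9378

One's-complement addition (fold any carry out of bit 15 back into bit 0):
  0x4CED + 0xCD3A = 0x11A27 → wrap carry → 0x1A28
  0x1A28 + 0x0FE3 = 0x02A0B
  0x2A0B + 0xA6F4 = 0x0D0FF
  0xD0FF + 0xA05E = 0x1715D → wrap carry → 0x715E
  0x715E + 0x7E12 = 0x0EF70
  0xEF70 + 0x7D16 = 0x16C86 → wrap carry → 0x6C87
One's-complement sum = 0x6C87.
Checksum = ~0x6C87 & 0xFFFF = 0x9378.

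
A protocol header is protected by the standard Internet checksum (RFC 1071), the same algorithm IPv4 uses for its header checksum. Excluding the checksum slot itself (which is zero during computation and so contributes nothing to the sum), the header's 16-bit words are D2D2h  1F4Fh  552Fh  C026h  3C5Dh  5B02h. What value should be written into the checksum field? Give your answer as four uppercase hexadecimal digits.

6128

One's-complement addition (fold any carry out of bit 15 back into bit 0):
  0xD2D2 + 0x1F4F = 0x0F221
  0xF221 + 0x552F = 0x14750 → wrap carry → 0x4751
  0x4751 + 0xC026 = 0x10777 → wrap carry → 0x0778
  0x0778 + 0x3C5D = 0x043D5
  0x43D5 + 0x5B02 = 0x09ED7
One's-complement sum = 0x9ED7.
Checksum = ~0x9ED7 & 0xFFFF = 0x6128.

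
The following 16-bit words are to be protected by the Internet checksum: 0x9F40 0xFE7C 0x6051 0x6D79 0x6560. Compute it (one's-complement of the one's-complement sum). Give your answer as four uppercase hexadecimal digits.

2F17

One's-complement addition (fold any carry out of bit 15 back into bit 0):
  0x9F40 + 0xFE7C = 0x19DBC → wrap carry → 0x9DBD
  0x9DBD + 0x6051 = 0x0FE0E
  0xFE0E + 0x6D79 = 0x16B87 → wrap carry → 0x6B88
  0x6B88 + 0x6560 = 0x0D0E8
One's-complement sum = 0xD0E8.
Checksum = ~0xD0E8 & 0xFFFF = 0x2F17.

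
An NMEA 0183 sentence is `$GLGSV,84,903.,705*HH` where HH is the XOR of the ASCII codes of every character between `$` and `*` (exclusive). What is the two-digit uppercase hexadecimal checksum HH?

XOR the ASCII codes of the payload characters:
  'G' = 0x47 → acc = 0x47
  'L' = 0x4C → acc = 0x0B
  'G' = 0x47 → acc = 0x4C
  'S' = 0x53 → acc = 0x1F
  'V' = 0x56 → acc = 0x49
  ',' = 0x2C → acc = 0x65
  '8' = 0x38 → acc = 0x5D
  '4' = 0x34 → acc = 0x69
  ',' = 0x2C → acc = 0x45
  '9' = 0x39 → acc = 0x7C
  '0' = 0x30 → acc = 0x4C
  '3' = 0x33 → acc = 0x7F
  '.' = 0x2E → acc = 0x51
  ',' = 0x2C → acc = 0x7D
  '7' = 0x37 → acc = 0x4A
  '0' = 0x30 → acc = 0x7A
  '5' = 0x35 → acc = 0x4F
Checksum = 0x4F.

4F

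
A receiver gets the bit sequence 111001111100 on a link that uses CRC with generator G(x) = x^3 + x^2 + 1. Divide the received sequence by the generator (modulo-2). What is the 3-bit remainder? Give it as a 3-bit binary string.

101

Modulo-2 division of 111001111100 by 1101:
  pos 0: 1110 XOR 1101 = 0011
  pos 2: 1101 XOR 1101 = 0000
  pos 6: 1111 XOR 1101 = 0010
  pos 8: 1000 XOR 1101 = 0101
Remainder = 101 (nonzero — an error is detected).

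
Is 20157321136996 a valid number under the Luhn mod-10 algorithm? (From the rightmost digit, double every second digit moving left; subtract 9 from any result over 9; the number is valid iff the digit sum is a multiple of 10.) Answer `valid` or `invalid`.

From the right, keep odd positions and double even positions (subtract 9 from any doubled value over 9):
  doubled (positions 2,4,...): 9 3 2 4 5 2 4 → sum 29
  kept (positions 1,3,...): 6 9 3 1 3 5 0 → sum 27
Total = 56.
56 mod 10 = 6, so the number is invalid.

invalid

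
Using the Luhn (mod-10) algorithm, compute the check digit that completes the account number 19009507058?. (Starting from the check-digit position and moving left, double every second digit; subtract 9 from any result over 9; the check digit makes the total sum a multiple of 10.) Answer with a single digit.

6

Partial digits right→left: 8 5 0 7 0 5 9 0 0 9 1
Double every second digit counting from the check-digit position (so the 1st, 3rd, 5th, ... of the partial from the right).
  doubled (with −9 where >9): 7 0 0 9 0 2 → sum 18
  kept as-is: 5 7 5 0 9 → sum 26
Total = 18 + 26 = 44.
Check digit = (10 − (44 mod 10)) mod 10 = 6.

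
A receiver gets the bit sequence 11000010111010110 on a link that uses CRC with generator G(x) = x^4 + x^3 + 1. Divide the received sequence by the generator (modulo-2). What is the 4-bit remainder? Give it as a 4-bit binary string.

0000

Modulo-2 division of 11000010111010110 by 11001:
  pos 0: 11000 XOR 11001 = 00001
  pos 4: 10101 XOR 11001 = 01100
  pos 5: 11001 XOR 11001 = 00000
  pos 10: 10101 XOR 11001 = 01100
  pos 11: 11001 XOR 11001 = 00000
Remainder = 0000 (zero — the frame passes the CRC check).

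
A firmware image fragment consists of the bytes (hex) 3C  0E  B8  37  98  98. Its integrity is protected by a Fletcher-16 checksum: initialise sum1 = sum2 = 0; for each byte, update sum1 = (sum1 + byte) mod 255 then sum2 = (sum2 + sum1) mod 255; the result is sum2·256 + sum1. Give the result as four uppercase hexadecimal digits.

Running sums (mod 255):
  after byte 0 (3C): sum1=60, sum2=60
  after byte 1 (0E): sum1=74, sum2=134
  after byte 2 (B8): sum1=3, sum2=137
  after byte 3 (37): sum1=58, sum2=195
  after byte 4 (98): sum1=210, sum2=150
  after byte 5 (98): sum1=107, sum2=2
Checksum = sum2·256 + sum1 = 2·256 + 107 = 619 = 0x026B.

026B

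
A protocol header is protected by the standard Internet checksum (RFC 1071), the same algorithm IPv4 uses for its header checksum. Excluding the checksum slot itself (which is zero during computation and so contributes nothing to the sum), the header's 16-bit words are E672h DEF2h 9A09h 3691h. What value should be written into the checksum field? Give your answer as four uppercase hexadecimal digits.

69FF

One's-complement addition (fold any carry out of bit 15 back into bit 0):
  0xE672 + 0xDEF2 = 0x1C564 → wrap carry → 0xC565
  0xC565 + 0x9A09 = 0x15F6E → wrap carry → 0x5F6F
  0x5F6F + 0x3691 = 0x09600
One's-complement sum = 0x9600.
Checksum = ~0x9600 & 0xFFFF = 0x69FF.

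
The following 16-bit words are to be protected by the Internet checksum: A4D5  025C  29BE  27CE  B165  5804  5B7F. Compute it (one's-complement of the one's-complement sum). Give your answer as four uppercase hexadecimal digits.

A258

One's-complement addition (fold any carry out of bit 15 back into bit 0):
  0xA4D5 + 0x025C = 0x0A731
  0xA731 + 0x29BE = 0x0D0EF
  0xD0EF + 0x27CE = 0x0F8BD
  0xF8BD + 0xB165 = 0x1AA22 → wrap carry → 0xAA23
  0xAA23 + 0x5804 = 0x10227 → wrap carry → 0x0228
  0x0228 + 0x5B7F = 0x05DA7
One's-complement sum = 0x5DA7.
Checksum = ~0x5DA7 & 0xFFFF = 0xA258.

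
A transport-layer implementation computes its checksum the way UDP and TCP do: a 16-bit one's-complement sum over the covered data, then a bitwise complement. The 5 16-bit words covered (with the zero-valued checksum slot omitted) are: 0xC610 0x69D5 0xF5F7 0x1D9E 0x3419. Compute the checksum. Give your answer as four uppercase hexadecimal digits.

886A

One's-complement addition (fold any carry out of bit 15 back into bit 0):
  0xC610 + 0x69D5 = 0x12FE5 → wrap carry → 0x2FE6
  0x2FE6 + 0xF5F7 = 0x125DD → wrap carry → 0x25DE
  0x25DE + 0x1D9E = 0x0437C
  0x437C + 0x3419 = 0x07795
One's-complement sum = 0x7795.
Checksum = ~0x7795 & 0xFFFF = 0x886A.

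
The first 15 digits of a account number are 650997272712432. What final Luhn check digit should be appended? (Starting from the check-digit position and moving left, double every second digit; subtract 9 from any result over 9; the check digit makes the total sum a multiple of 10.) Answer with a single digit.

Partial digits right→left: 2 3 4 2 1 7 2 7 2 7 9 9 0 5 6
Double every second digit counting from the check-digit position (so the 1st, 3rd, 5th, ... of the partial from the right).
  doubled (with −9 where >9): 4 8 2 4 4 9 0 3 → sum 34
  kept as-is: 3 2 7 7 7 9 5 → sum 40
Total = 34 + 40 = 74.
Check digit = (10 − (74 mod 10)) mod 10 = 6.

6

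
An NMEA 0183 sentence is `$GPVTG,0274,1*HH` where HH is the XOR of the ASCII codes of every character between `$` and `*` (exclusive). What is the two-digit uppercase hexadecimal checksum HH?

XOR the ASCII codes of the payload characters:
  'G' = 0x47 → acc = 0x47
  'P' = 0x50 → acc = 0x17
  'V' = 0x56 → acc = 0x41
  'T' = 0x54 → acc = 0x15
  'G' = 0x47 → acc = 0x52
  ',' = 0x2C → acc = 0x7E
  '0' = 0x30 → acc = 0x4E
  '2' = 0x32 → acc = 0x7C
  '7' = 0x37 → acc = 0x4B
  '4' = 0x34 → acc = 0x7F
  ',' = 0x2C → acc = 0x53
  '1' = 0x31 → acc = 0x62
Checksum = 0x62.

62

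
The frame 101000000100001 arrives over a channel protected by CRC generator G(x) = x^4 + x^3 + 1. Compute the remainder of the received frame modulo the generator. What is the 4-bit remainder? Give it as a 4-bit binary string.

Modulo-2 division of 101000000100001 by 11001:
  pos 0: 10100 XOR 11001 = 01101
  pos 1: 11010 XOR 11001 = 00011
  pos 4: 11000 XOR 11001 = 00001
  pos 8: 11000 XOR 11001 = 00001
Remainder = 0101 (nonzero — an error is detected).

0101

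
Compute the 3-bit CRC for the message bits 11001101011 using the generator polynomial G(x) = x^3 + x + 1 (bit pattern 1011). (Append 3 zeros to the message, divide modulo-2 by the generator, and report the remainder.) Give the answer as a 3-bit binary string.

Append 3 zeros: 11001101011000. Divide by 1011 (XOR where the leading bit is 1):
  pos 0: 1100 XOR 1011 = 0111
  pos 1: 1111 XOR 1011 = 0100
  pos 2: 1001 XOR 1011 = 0010
  pos 4: 1001 XOR 1011 = 0010
  pos 6: 1001 XOR 1011 = 0010
  pos 8: 1010 XOR 1011 = 0001
Remainder (last 3 bits) = 100. This is the CRC / FCS.

100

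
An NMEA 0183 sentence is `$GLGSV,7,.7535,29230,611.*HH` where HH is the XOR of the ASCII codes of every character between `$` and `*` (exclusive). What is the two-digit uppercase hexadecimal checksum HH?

XOR the ASCII codes of the payload characters:
  'G' = 0x47 → acc = 0x47
  'L' = 0x4C → acc = 0x0B
  'G' = 0x47 → acc = 0x4C
  'S' = 0x53 → acc = 0x1F
  'V' = 0x56 → acc = 0x49
  ',' = 0x2C → acc = 0x65
  '7' = 0x37 → acc = 0x52
  ',' = 0x2C → acc = 0x7E
  '.' = 0x2E → acc = 0x50
  '7' = 0x37 → acc = 0x67
  '5' = 0x35 → acc = 0x52
  '3' = 0x33 → acc = 0x61
  '5' = 0x35 → acc = 0x54
  ',' = 0x2C → acc = 0x78
  '2' = 0x32 → acc = 0x4A
  '9' = 0x39 → acc = 0x73
  '2' = 0x32 → acc = 0x41
  '3' = 0x33 → acc = 0x72
  '0' = 0x30 → acc = 0x42
  ',' = 0x2C → acc = 0x6E
  '6' = 0x36 → acc = 0x58
  '1' = 0x31 → acc = 0x69
  '1' = 0x31 → acc = 0x58
  '.' = 0x2E → acc = 0x76
Checksum = 0x76.

76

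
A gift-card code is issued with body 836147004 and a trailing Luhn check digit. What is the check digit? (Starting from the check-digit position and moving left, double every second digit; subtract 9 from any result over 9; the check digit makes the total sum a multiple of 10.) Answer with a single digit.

Partial digits right→left: 4 0 0 7 4 1 6 3 8
Double every second digit counting from the check-digit position (so the 1st, 3rd, 5th, ... of the partial from the right).
  doubled (with −9 where >9): 8 0 8 3 7 → sum 26
  kept as-is: 0 7 1 3 → sum 11
Total = 26 + 11 = 37.
Check digit = (10 − (37 mod 10)) mod 10 = 3.

3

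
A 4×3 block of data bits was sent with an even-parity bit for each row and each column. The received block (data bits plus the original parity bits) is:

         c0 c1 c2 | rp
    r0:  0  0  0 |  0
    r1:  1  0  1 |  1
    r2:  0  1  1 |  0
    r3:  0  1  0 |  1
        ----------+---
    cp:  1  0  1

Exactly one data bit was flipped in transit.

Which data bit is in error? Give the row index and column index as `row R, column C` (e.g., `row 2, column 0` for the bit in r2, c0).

Recompute each row's even parity and compare to rp:
  r0: data parity 0, sent rp 0 → ok
  r1: data parity 0, sent rp 1 → mismatch
  r2: data parity 0, sent rp 0 → ok
  r3: data parity 1, sent rp 1 → ok
Recompute each column's even parity and compare to cp:
  c0: data parity 1, sent cp 1 → ok
  c1: data parity 0, sent cp 0 → ok
  c2: data parity 0, sent cp 1 → mismatch
Exactly one row (r1) and one column (c2) fail → the flipped bit is at their intersection.

row 1, column 2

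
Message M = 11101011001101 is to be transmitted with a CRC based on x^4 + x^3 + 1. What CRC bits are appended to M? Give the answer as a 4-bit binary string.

Append 4 zeros: 111010110011010000. Divide by 11001 (XOR where the leading bit is 1):
  pos 0: 11101 XOR 11001 = 00100
  pos 2: 10001 XOR 11001 = 01000
  pos 3: 10001 XOR 11001 = 01000
  pos 4: 10000 XOR 11001 = 01001
  pos 5: 10010 XOR 11001 = 01011
  pos 6: 10111 XOR 11001 = 01110
  pos 7: 11101 XOR 11001 = 00100
  pos 9: 10001 XOR 11001 = 01000
  pos 10: 10000 XOR 11001 = 01001
  pos 11: 10010 XOR 11001 = 01011
  pos 12: 10110 XOR 11001 = 01111
  pos 13: 11110 XOR 11001 = 00111
Remainder (last 4 bits) = 0111. This is the CRC / FCS.

0111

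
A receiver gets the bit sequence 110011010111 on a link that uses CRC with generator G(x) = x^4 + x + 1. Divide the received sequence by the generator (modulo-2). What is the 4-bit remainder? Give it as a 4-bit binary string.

Modulo-2 division of 110011010111 by 10011:
  pos 0: 11001 XOR 10011 = 01010
  pos 1: 10101 XOR 10011 = 00110
  pos 3: 11001 XOR 10011 = 01010
  pos 4: 10100 XOR 10011 = 00111
  pos 6: 11111 XOR 10011 = 01100
  pos 7: 11001 XOR 10011 = 01010
Remainder = 1010 (nonzero — an error is detected).

1010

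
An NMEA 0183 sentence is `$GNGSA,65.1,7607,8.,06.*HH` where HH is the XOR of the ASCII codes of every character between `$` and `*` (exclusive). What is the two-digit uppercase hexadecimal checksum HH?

XOR the ASCII codes of the payload characters:
  'G' = 0x47 → acc = 0x47
  'N' = 0x4E → acc = 0x09
  'G' = 0x47 → acc = 0x4E
  'S' = 0x53 → acc = 0x1D
  'A' = 0x41 → acc = 0x5C
  ',' = 0x2C → acc = 0x70
  '6' = 0x36 → acc = 0x46
  '5' = 0x35 → acc = 0x73
  '.' = 0x2E → acc = 0x5D
  '1' = 0x31 → acc = 0x6C
  ',' = 0x2C → acc = 0x40
  '7' = 0x37 → acc = 0x77
  '6' = 0x36 → acc = 0x41
  '0' = 0x30 → acc = 0x71
  '7' = 0x37 → acc = 0x46
  ',' = 0x2C → acc = 0x6A
  '8' = 0x38 → acc = 0x52
  '.' = 0x2E → acc = 0x7C
  ',' = 0x2C → acc = 0x50
  '0' = 0x30 → acc = 0x60
  '6' = 0x36 → acc = 0x56
  '.' = 0x2E → acc = 0x78
Checksum = 0x78.

78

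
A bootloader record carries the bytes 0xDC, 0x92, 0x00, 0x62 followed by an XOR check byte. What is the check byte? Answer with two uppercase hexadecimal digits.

XOR the bytes together:
  start with 0xDC
  0xDC ⊕ 0x92 = 0x4E
  0x4E ⊕ 0x00 = 0x4E
  0x4E ⊕ 0x62 = 0x2C

2C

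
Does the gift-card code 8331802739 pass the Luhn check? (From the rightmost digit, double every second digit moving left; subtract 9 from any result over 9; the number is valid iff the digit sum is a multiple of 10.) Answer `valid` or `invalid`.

valid

From the right, keep odd positions and double even positions (subtract 9 from any doubled value over 9):
  doubled (positions 2,4,...): 6 4 7 6 7 → sum 30
  kept (positions 1,3,...): 9 7 0 1 3 → sum 20
Total = 50.
50 mod 10 = 0, so the number is valid.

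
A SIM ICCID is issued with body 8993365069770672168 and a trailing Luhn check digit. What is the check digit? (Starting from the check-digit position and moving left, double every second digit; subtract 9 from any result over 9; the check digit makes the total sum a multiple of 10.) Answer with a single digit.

7

Partial digits right→left: 8 6 1 2 7 6 0 7 7 9 6 0 5 6 3 3 9 9 8
Double every second digit counting from the check-digit position (so the 1st, 3rd, 5th, ... of the partial from the right).
  doubled (with −9 where >9): 7 2 5 0 5 3 1 6 9 7 → sum 45
  kept as-is: 6 2 6 7 9 0 6 3 9 → sum 48
Total = 45 + 48 = 93.
Check digit = (10 − (93 mod 10)) mod 10 = 7.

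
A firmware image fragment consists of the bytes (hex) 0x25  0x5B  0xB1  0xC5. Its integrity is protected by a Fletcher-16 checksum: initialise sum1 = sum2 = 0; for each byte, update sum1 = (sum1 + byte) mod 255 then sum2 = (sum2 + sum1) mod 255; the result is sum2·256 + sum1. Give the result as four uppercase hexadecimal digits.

CFF7

Running sums (mod 255):
  after byte 0 (0x25): sum1=37, sum2=37
  after byte 1 (0x5B): sum1=128, sum2=165
  after byte 2 (0xB1): sum1=50, sum2=215
  after byte 3 (0xC5): sum1=247, sum2=207
Checksum = sum2·256 + sum1 = 207·256 + 247 = 53239 = 0xCFF7.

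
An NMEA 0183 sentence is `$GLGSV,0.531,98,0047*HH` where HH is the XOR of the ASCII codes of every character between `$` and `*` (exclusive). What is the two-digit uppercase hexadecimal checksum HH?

XOR the ASCII codes of the payload characters:
  'G' = 0x47 → acc = 0x47
  'L' = 0x4C → acc = 0x0B
  'G' = 0x47 → acc = 0x4C
  'S' = 0x53 → acc = 0x1F
  'V' = 0x56 → acc = 0x49
  ',' = 0x2C → acc = 0x65
  '0' = 0x30 → acc = 0x55
  '.' = 0x2E → acc = 0x7B
  '5' = 0x35 → acc = 0x4E
  '3' = 0x33 → acc = 0x7D
  '1' = 0x31 → acc = 0x4C
  ',' = 0x2C → acc = 0x60
  '9' = 0x39 → acc = 0x59
  '8' = 0x38 → acc = 0x61
  ',' = 0x2C → acc = 0x4D
  '0' = 0x30 → acc = 0x7D
  '0' = 0x30 → acc = 0x4D
  '4' = 0x34 → acc = 0x79
  '7' = 0x37 → acc = 0x4E
Checksum = 0x4E.

4E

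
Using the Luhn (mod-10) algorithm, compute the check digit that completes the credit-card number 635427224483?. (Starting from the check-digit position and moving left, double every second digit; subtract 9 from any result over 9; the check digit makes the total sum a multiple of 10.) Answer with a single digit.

Partial digits right→left: 3 8 4 4 2 2 7 2 4 5 3 6
Double every second digit counting from the check-digit position (so the 1st, 3rd, 5th, ... of the partial from the right).
  doubled (with −9 where >9): 6 8 4 5 8 6 → sum 37
  kept as-is: 8 4 2 2 5 6 → sum 27
Total = 37 + 27 = 64.
Check digit = (10 − (64 mod 10)) mod 10 = 6.

6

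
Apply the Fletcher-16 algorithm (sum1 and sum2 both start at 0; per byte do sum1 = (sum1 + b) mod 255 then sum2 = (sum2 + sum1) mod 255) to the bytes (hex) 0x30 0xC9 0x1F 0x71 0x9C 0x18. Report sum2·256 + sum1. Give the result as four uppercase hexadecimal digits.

343F

Running sums (mod 255):
  after byte 0 (0x30): sum1=48, sum2=48
  after byte 1 (0xC9): sum1=249, sum2=42
  after byte 2 (0x1F): sum1=25, sum2=67
  after byte 3 (0x71): sum1=138, sum2=205
  after byte 4 (0x9C): sum1=39, sum2=244
  after byte 5 (0x18): sum1=63, sum2=52
Checksum = sum2·256 + sum1 = 52·256 + 63 = 13375 = 0x343F.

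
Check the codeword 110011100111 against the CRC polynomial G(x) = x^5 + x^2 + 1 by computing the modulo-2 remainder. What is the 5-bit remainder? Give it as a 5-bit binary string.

Modulo-2 division of 110011100111 by 100101:
  pos 0: 110011 XOR 100101 = 010110
  pos 1: 101101 XOR 100101 = 001000
  pos 3: 100000 XOR 100101 = 000101
  pos 6: 101111 XOR 100101 = 001010
Remainder = 01010 (nonzero — an error is detected).

01010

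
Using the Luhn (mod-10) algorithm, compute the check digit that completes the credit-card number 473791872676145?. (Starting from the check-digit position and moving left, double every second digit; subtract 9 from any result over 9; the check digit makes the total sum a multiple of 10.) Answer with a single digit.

Partial digits right→left: 5 4 1 6 7 6 2 7 8 1 9 7 3 7 4
Double every second digit counting from the check-digit position (so the 1st, 3rd, 5th, ... of the partial from the right).
  doubled (with −9 where >9): 1 2 5 4 7 9 6 8 → sum 42
  kept as-is: 4 6 6 7 1 7 7 → sum 38
Total = 42 + 38 = 80.
Check digit = (10 − (80 mod 10)) mod 10 = 0.

0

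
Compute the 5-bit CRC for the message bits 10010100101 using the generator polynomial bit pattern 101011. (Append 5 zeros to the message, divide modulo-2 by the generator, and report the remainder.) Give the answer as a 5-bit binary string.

00100

Append 5 zeros: 1001010010100000. Divide by 101011 (XOR where the leading bit is 1):
  pos 0: 100101 XOR 101011 = 001110
  pos 2: 111000 XOR 101011 = 010011
  pos 3: 100111 XOR 101011 = 001100
  pos 5: 110001 XOR 101011 = 011010
  pos 6: 110100 XOR 101011 = 011111
  pos 7: 111110 XOR 101011 = 010101
  pos 8: 101010 XOR 101011 = 000001
Remainder (last 5 bits) = 00100. This is the CRC / FCS.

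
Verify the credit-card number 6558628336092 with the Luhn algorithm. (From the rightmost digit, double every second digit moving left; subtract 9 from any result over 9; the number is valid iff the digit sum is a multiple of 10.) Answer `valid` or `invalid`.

valid

From the right, keep odd positions and double even positions (subtract 9 from any doubled value over 9):
  doubled (positions 2,4,...): 9 3 6 4 7 1 → sum 30
  kept (positions 1,3,...): 2 0 3 8 6 5 6 → sum 30
Total = 60.
60 mod 10 = 0, so the number is valid.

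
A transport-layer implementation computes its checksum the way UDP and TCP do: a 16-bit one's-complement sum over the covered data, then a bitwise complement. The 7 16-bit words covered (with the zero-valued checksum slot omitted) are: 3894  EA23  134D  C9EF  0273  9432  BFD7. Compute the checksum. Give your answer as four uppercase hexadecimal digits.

One's-complement addition (fold any carry out of bit 15 back into bit 0):
  0x3894 + 0xEA23 = 0x122B7 → wrap carry → 0x22B8
  0x22B8 + 0x134D = 0x03605
  0x3605 + 0xC9EF = 0x0FFF4
  0xFFF4 + 0x0273 = 0x10267 → wrap carry → 0x0268
  0x0268 + 0x9432 = 0x0969A
  0x969A + 0xBFD7 = 0x15671 → wrap carry → 0x5672
One's-complement sum = 0x5672.
Checksum = ~0x5672 & 0xFFFF = 0xA98D.

A98D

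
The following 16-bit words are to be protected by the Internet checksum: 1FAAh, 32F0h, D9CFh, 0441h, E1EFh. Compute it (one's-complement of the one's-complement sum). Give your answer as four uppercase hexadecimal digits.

ED64

One's-complement addition (fold any carry out of bit 15 back into bit 0):
  0x1FAA + 0x32F0 = 0x0529A
  0x529A + 0xD9CF = 0x12C69 → wrap carry → 0x2C6A
  0x2C6A + 0x0441 = 0x030AB
  0x30AB + 0xE1EF = 0x1129A → wrap carry → 0x129B
One's-complement sum = 0x129B.
Checksum = ~0x129B & 0xFFFF = 0xED64.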